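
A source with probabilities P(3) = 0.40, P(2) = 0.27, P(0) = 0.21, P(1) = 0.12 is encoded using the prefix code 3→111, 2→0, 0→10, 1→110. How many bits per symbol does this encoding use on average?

2.25 bits/symbol

L̄ = Σ pᵢ·ℓᵢ = 0.40·3 + 0.27·1 + 0.21·2 + 0.12·3 = 2.25 bits/symbol.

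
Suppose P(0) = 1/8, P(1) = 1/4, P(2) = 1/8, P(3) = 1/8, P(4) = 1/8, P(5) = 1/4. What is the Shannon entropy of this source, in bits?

Each probability is a power of 1/2, so log₂(1/p) is an integer.
H = Σ p·log₂(1/p) = 1/8·3 + 1/4·2 + 1/8·3 + 1/8·3 + 1/8·3 + 1/4·2 = 2.5 bits.

2.5 bits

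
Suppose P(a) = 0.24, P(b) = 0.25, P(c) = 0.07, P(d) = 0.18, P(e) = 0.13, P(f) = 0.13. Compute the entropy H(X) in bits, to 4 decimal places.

2.4733 bits

H = −Σ pᵢ log₂ pᵢ.
−0.24·log₂(0.24) = 0.4941
−0.25·log₂(0.25) = 0.5000
−0.07·log₂(0.07) = 0.2686
−0.18·log₂(0.18) = 0.4453
−0.13·log₂(0.13) = 0.3826
−0.13·log₂(0.13) = 0.3826
Sum ≈ 2.4733 → 2.4733 bits.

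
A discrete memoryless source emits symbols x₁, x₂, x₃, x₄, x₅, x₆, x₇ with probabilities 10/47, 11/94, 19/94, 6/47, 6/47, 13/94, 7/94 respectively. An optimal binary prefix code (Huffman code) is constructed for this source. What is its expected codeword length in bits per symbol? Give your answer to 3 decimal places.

2.777 bits/symbol

Repeatedly combine the two least-probable nodes; the expected code length is the sum of the merged weights.
merge 7/94 + 11/94 → 9/47
merge 6/47 + 6/47 → 12/47
merge 13/94 + 9/47 → 31/94
merge 19/94 + 10/47 → 39/94
merge 12/47 + 31/94 → 55/94
merge 39/94 + 55/94 → 1
L = 9/47 + 12/47 + 31/94 + 39/94 + 55/94 + 1 = 261/94 ≈ 2.777 bits/symbol.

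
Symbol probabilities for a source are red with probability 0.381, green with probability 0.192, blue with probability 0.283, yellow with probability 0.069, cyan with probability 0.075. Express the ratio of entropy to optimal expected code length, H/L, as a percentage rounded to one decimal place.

Entropy H = −Σ p log₂ p ≈ 2.0493 bits.
Huffman merges: 69/1000+3/40→18/125; 18/125+24/125→42/125; 283/1000+42/125→619/1000; 381/1000+619/1000→1. L = 2099/1000 ≈ 2.0990.
Efficiency = H/L = 2.0493/2.0990 = 97.6%.

97.6%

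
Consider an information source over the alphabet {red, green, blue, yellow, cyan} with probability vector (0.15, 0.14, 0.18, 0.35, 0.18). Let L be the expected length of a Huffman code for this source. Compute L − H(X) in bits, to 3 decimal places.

Entropy H = −Σ p log₂ p ≈ 2.2284 bits.
Huffman merges: 7/50+3/20→29/100; 9/50+9/50→9/25; 29/100+7/20→16/25; 9/25+16/25→1. L = 229/100 ≈ 2.2900.
L − H = 2.2900 − 2.2284 = 0.062 bits.

0.062 bits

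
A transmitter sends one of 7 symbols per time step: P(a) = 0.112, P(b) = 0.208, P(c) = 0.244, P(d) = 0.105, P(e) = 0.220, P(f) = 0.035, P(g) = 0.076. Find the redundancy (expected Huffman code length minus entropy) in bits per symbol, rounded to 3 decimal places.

Entropy H = −Σ p log₂ p ≈ 2.5953 bits.
Huffman merges: 7/200+19/250→111/1000; 21/200+111/1000→27/125; 14/125+26/125→8/25; 27/125+11/50→109/250; 61/250+8/25→141/250; 109/250+141/250→1. L = 2647/1000 ≈ 2.6470.
L − H = 2.6470 − 2.5953 = 0.052 bits.

0.052 bits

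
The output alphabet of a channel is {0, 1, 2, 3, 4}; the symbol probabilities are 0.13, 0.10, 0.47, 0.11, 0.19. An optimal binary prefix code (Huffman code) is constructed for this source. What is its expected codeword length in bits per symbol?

2.06 bits/symbol

Repeatedly combine the two least-probable nodes; the expected code length is the sum of the merged weights.
merge 1/10 + 11/100 → 21/100
merge 13/100 + 19/100 → 8/25
merge 21/100 + 8/25 → 53/100
merge 47/100 + 53/100 → 1
L = 21/100 + 8/25 + 53/100 + 1 = 103/50 = 2.06 bits/symbol.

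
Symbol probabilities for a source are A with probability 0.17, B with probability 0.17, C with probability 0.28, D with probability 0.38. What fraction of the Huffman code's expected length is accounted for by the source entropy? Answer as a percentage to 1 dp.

Entropy H = −Σ p log₂ p ≈ 1.9138 bits.
Huffman merges: 17/100+17/100→17/50; 7/25+17/50→31/50; 19/50+31/50→1. L = 49/25 ≈ 1.9600.
Efficiency = H/L = 1.9138/1.9600 = 97.6%.

97.6%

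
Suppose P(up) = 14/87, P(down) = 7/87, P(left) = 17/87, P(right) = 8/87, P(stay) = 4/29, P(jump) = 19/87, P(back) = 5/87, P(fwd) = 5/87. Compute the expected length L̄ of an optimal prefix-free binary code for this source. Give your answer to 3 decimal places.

2.874 bits/symbol

Repeatedly combine the two least-probable nodes; the expected code length is the sum of the merged weights.
merge 5/87 + 5/87 → 10/87
merge 7/87 + 8/87 → 5/29
merge 10/87 + 4/29 → 22/87
merge 14/87 + 5/29 → 1/3
merge 17/87 + 19/87 → 12/29
merge 22/87 + 1/3 → 17/29
merge 12/29 + 17/29 → 1
L = 10/87 + 5/29 + 22/87 + 1/3 + 12/29 + 17/29 + 1 = 250/87 ≈ 2.874 bits/symbol.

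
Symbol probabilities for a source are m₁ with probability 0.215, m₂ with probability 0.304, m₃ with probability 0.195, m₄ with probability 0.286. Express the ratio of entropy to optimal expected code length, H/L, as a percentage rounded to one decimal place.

Entropy H = −Σ p log₂ p ≈ 1.9754 bits.
Huffman merges: 39/200+43/200→41/100; 143/500+38/125→59/100; 41/100+59/100→1. L = 2 ≈ 2.0000.
Efficiency = H/L = 1.9754/2.0000 = 98.8%.

98.8%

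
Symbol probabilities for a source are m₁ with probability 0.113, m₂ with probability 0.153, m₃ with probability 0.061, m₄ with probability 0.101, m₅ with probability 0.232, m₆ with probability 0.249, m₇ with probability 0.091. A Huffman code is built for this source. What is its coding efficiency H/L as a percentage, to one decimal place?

99.3%

Entropy H = −Σ p log₂ p ≈ 2.6532 bits.
Huffman merges: 61/1000+91/1000→19/125; 101/1000+113/1000→107/500; 19/125+153/1000→61/200; 107/500+29/125→223/500; 249/1000+61/200→277/500; 223/500+277/500→1. L = 2671/1000 ≈ 2.6710.
Efficiency = H/L = 2.6532/2.6710 = 99.3%.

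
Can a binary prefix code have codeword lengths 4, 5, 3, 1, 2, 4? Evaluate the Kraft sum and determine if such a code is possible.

With common denominator 2^5 = 32: Σ 2^(−ℓᵢ) = 2/32 + 1/32 + 4/32 + 16/32 + 8/32 + 2/32 = 33/32 = 1.03125.
Kraft's inequality requires Σ ≤ 1; here Σ = 1.03125 > 1, so no such prefix code exists.

1.03125; no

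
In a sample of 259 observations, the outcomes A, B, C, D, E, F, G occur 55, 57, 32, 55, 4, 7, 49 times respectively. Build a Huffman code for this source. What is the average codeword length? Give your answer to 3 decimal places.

2.564 bits/symbol

Probabilities are the counts divided by 259.
Repeatedly combine the two least-probable nodes; the expected code length is the sum of the merged weights.
merge 4/259 + 1/37 → 11/259
merge 11/259 + 32/259 → 43/259
merge 43/259 + 7/37 → 92/259
merge 55/259 + 55/259 → 110/259
merge 57/259 + 92/259 → 149/259
merge 110/259 + 149/259 → 1
L = 11/259 + 43/259 + 92/259 + 110/259 + 149/259 + 1 = 664/259 ≈ 2.564 bits/symbol.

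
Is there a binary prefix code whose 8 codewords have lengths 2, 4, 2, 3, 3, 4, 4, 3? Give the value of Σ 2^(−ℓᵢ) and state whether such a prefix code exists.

1.0625; no

With common denominator 2^4 = 16: Σ 2^(−ℓᵢ) = 4/16 + 1/16 + 4/16 + 2/16 + 2/16 + 1/16 + 1/16 + 2/16 = 17/16 = 1.0625.
Kraft's inequality requires Σ ≤ 1; here Σ = 1.0625 > 1, so no such prefix code exists.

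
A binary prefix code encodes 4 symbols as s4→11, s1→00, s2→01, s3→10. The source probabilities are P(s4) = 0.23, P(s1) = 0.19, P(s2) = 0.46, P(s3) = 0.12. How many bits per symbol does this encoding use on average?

2 bits/symbol

L̄ = Σ pᵢ·ℓᵢ = 0.23·2 + 0.19·2 + 0.46·2 + 0.12·2 = 2 bits/symbol.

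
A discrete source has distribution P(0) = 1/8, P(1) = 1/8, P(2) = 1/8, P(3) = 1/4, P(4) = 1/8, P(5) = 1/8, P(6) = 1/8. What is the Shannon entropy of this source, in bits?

2.75 bits

Each probability is a power of 1/2, so log₂(1/p) is an integer.
H = Σ p·log₂(1/p) = 1/8·3 + 1/8·3 + 1/8·3 + 1/4·2 + 1/8·3 + 1/8·3 + 1/8·3 = 2.75 bits.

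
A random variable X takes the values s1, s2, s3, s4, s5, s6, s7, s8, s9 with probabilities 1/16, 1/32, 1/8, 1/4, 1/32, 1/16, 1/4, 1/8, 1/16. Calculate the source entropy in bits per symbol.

2.8125 bits

Each probability is a power of 1/2, so log₂(1/p) is an integer.
H = Σ p·log₂(1/p) = 1/16·4 + 1/32·5 + 1/8·3 + 1/4·2 + 1/32·5 + 1/16·4 + 1/4·2 + 1/8·3 + 1/16·4 = 2.8125 bits.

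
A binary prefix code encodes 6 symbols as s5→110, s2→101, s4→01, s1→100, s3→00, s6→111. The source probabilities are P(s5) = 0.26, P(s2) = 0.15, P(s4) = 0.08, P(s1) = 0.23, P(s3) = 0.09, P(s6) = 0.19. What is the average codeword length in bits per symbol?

2.83 bits/symbol

L̄ = Σ pᵢ·ℓᵢ = 0.26·3 + 0.15·3 + 0.08·2 + 0.23·3 + 0.09·2 + 0.19·3 = 2.83 bits/symbol.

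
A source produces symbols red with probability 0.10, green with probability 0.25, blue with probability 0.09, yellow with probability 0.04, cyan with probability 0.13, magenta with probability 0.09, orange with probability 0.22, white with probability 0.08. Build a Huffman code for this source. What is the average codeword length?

2.83 bits/symbol

Repeatedly combine the two least-probable nodes; the expected code length is the sum of the merged weights.
merge 1/25 + 2/25 → 3/25
merge 9/100 + 9/100 → 9/50
merge 1/10 + 3/25 → 11/50
merge 13/100 + 9/50 → 31/100
merge 11/50 + 11/50 → 11/25
merge 1/4 + 31/100 → 14/25
merge 11/25 + 14/25 → 1
L = 3/25 + 9/50 + 11/50 + 31/100 + 11/25 + 14/25 + 1 = 283/100 = 2.83 bits/symbol.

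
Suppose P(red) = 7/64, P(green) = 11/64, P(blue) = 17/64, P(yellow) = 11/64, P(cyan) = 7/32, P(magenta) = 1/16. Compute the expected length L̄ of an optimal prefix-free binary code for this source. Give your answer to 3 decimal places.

2.516 bits/symbol

Repeatedly combine the two least-probable nodes; the expected code length is the sum of the merged weights.
merge 1/16 + 7/64 → 11/64
merge 11/64 + 11/64 → 11/32
merge 11/64 + 7/32 → 25/64
merge 17/64 + 11/32 → 39/64
merge 25/64 + 39/64 → 1
L = 11/64 + 11/32 + 25/64 + 39/64 + 1 = 161/64 ≈ 2.516 bits/symbol.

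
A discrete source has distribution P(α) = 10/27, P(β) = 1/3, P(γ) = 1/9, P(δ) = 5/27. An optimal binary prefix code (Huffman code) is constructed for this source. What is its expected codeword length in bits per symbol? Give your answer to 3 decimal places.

Repeatedly combine the two least-probable nodes; the expected code length is the sum of the merged weights.
merge 1/9 + 5/27 → 8/27
merge 8/27 + 1/3 → 17/27
merge 10/27 + 17/27 → 1
L = 8/27 + 17/27 + 1 = 52/27 ≈ 1.926 bits/symbol.

1.926 bits/symbol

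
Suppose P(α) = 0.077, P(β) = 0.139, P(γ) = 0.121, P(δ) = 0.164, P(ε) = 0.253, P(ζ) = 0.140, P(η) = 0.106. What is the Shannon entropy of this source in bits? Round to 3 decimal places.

H = −Σ pᵢ log₂ pᵢ.
−0.077·log₂(0.077) = 0.2848
−0.139·log₂(0.139) = 0.3957
−0.121·log₂(0.121) = 0.3687
−0.164·log₂(0.164) = 0.4278
−0.253·log₂(0.253) = 0.5016
−0.140·log₂(0.140) = 0.3971
−0.106·log₂(0.106) = 0.3432
Sum ≈ 2.7189 → 2.719 bits.

2.719 bits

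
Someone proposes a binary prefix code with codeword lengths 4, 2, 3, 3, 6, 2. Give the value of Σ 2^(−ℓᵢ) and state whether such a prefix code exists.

With common denominator 2^6 = 64: Σ 2^(−ℓᵢ) = 4/64 + 16/64 + 8/64 + 8/64 + 1/64 + 16/64 = 53/64 = 0.828125.
Kraft's inequality requires Σ ≤ 1; here Σ = 0.828125 ≤ 1, so such a prefix code exists.

0.828125; yes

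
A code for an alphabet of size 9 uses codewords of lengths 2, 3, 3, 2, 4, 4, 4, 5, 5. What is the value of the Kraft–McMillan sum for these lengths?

With common denominator 2^5 = 32: Σ 2^(−ℓᵢ) = 8/32 + 4/32 + 4/32 + 8/32 + 2/32 + 2/32 + 2/32 + 1/32 + 1/32 = 32/32 = 1.

1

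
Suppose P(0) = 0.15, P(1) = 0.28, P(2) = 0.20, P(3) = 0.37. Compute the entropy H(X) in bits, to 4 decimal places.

H = −Σ pᵢ log₂ pᵢ.
−0.15·log₂(0.15) = 0.4105
−0.28·log₂(0.28) = 0.5142
−0.20·log₂(0.20) = 0.4644
−0.37·log₂(0.37) = 0.5307
Sum ≈ 1.9199 → 1.9199 bits.

1.9199 bits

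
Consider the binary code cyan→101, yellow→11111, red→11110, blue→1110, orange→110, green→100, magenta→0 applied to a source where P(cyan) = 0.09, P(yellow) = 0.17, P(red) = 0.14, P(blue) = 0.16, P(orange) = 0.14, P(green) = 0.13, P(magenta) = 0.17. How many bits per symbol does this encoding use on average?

3.44 bits/symbol

L̄ = Σ pᵢ·ℓᵢ = 0.09·3 + 0.17·5 + 0.14·5 + 0.16·4 + 0.14·3 + 0.13·3 + 0.17·1 = 3.44 bits/symbol.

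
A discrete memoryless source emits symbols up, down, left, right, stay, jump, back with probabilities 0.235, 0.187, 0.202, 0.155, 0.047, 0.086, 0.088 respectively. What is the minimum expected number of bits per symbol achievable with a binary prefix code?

Repeatedly combine the two least-probable nodes; the expected code length is the sum of the merged weights.
merge 47/1000 + 43/500 → 133/1000
merge 11/125 + 133/1000 → 221/1000
merge 31/200 + 187/1000 → 171/500
merge 101/500 + 221/1000 → 423/1000
merge 47/200 + 171/500 → 577/1000
merge 423/1000 + 577/1000 → 1
L = 133/1000 + 221/1000 + 171/500 + 423/1000 + 577/1000 + 1 = 337/125 = 2.696 bits/symbol.

2.696 bits/symbol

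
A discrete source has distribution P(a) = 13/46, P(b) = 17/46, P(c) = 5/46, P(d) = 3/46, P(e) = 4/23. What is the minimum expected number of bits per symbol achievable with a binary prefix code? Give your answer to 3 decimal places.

Repeatedly combine the two least-probable nodes; the expected code length is the sum of the merged weights.
merge 3/46 + 5/46 → 4/23
merge 4/23 + 4/23 → 8/23
merge 13/46 + 8/23 → 29/46
merge 17/46 + 29/46 → 1
L = 4/23 + 8/23 + 29/46 + 1 = 99/46 ≈ 2.152 bits/symbol.

2.152 bits/symbol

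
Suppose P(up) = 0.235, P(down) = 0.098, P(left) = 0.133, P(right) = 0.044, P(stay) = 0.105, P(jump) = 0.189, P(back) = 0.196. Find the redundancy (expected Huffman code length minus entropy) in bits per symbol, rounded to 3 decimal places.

0.050 bits

Entropy H = −Σ p log₂ p ≈ 2.6613 bits.
Huffman merges: 11/250+49/500→71/500; 21/200+133/1000→119/500; 71/500+189/1000→331/1000; 49/250+47/200→431/1000; 119/500+331/1000→569/1000; 431/1000+569/1000→1. L = 2711/1000 ≈ 2.7110.
L − H = 2.7110 − 2.6613 = 0.050 bits.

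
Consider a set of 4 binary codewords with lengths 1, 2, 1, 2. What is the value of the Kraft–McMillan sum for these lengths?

With common denominator 2^2 = 4: Σ 2^(−ℓᵢ) = 2/4 + 1/4 + 2/4 + 1/4 = 6/4 = 1.5.

1.5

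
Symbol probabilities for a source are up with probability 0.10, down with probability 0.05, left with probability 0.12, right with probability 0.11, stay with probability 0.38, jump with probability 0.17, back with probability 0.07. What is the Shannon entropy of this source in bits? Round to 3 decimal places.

H = −Σ pᵢ log₂ pᵢ.
−0.10·log₂(0.10) = 0.3322
−0.05·log₂(0.05) = 0.2161
−0.12·log₂(0.12) = 0.3671
−0.11·log₂(0.11) = 0.3503
−0.38·log₂(0.38) = 0.5305
−0.17·log₂(0.17) = 0.4346
−0.07·log₂(0.07) = 0.2686
Sum ≈ 2.4992 → 2.499 bits.

2.499 bits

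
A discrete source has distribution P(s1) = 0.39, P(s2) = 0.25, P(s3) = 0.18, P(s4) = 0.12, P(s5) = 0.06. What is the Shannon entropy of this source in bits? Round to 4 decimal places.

H = −Σ pᵢ log₂ pᵢ.
−0.39·log₂(0.39) = 0.5298
−0.25·log₂(0.25) = 0.5000
−0.18·log₂(0.18) = 0.4453
−0.12·log₂(0.12) = 0.3671
−0.06·log₂(0.06) = 0.2435
Sum ≈ 2.0857 → 2.0857 bits.

2.0857 bits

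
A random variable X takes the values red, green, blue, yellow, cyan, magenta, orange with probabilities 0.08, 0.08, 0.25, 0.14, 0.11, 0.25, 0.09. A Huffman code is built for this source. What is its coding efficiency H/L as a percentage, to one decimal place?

Entropy H = −Σ p log₂ p ≈ 2.6431 bits.
Huffman merges: 2/25+2/25→4/25; 9/100+11/100→1/5; 7/50+4/25→3/10; 1/5+1/4→9/20; 1/4+3/10→11/20; 9/20+11/20→1. L = 133/50 ≈ 2.6600.
Efficiency = H/L = 2.6431/2.6600 = 99.4%.

99.4%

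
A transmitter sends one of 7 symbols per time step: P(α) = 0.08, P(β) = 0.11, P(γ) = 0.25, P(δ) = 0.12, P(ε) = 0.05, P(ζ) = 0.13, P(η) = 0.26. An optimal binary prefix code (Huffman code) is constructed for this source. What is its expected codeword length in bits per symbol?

Repeatedly combine the two least-probable nodes; the expected code length is the sum of the merged weights.
merge 1/20 + 2/25 → 13/100
merge 11/100 + 3/25 → 23/100
merge 13/100 + 13/100 → 13/50
merge 23/100 + 1/4 → 12/25
merge 13/50 + 13/50 → 13/25
merge 12/25 + 13/25 → 1
L = 13/100 + 23/100 + 13/50 + 12/25 + 13/25 + 1 = 131/50 = 2.62 bits/symbol.

2.62 bits/symbol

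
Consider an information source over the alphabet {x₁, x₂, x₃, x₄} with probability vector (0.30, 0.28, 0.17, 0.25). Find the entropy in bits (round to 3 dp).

1.970 bits

H = −Σ pᵢ log₂ pᵢ.
−0.30·log₂(0.30) = 0.5211
−0.28·log₂(0.28) = 0.5142
−0.17·log₂(0.17) = 0.4346
−0.25·log₂(0.25) = 0.5000
Sum ≈ 1.9699 → 1.970 bits.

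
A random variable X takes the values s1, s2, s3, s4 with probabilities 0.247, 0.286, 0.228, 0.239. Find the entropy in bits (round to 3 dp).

1.995 bits

H = −Σ pᵢ log₂ pᵢ.
−0.247·log₂(0.247) = 0.4983
−0.286·log₂(0.286) = 0.5165
−0.228·log₂(0.228) = 0.4863
−0.239·log₂(0.239) = 0.4935
Sum ≈ 1.9946 → 1.995 bits.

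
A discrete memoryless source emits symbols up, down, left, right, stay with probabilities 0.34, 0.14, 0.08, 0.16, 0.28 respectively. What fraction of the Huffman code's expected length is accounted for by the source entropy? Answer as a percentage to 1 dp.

97.1%

Entropy H = −Σ p log₂ p ≈ 2.1550 bits.
Huffman merges: 2/25+7/50→11/50; 4/25+11/50→19/50; 7/25+17/50→31/50; 19/50+31/50→1. L = 111/50 ≈ 2.2200.
Efficiency = H/L = 2.1550/2.2200 = 97.1%.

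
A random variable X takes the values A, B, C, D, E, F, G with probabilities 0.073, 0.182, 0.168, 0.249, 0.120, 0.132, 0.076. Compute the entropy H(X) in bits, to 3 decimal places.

2.690 bits

H = −Σ pᵢ log₂ pᵢ.
−0.073·log₂(0.073) = 0.2756
−0.182·log₂(0.182) = 0.4474
−0.168·log₂(0.168) = 0.4323
−0.249·log₂(0.249) = 0.4994
−0.120·log₂(0.120) = 0.3671
−0.132·log₂(0.132) = 0.3856
−0.076·log₂(0.076) = 0.2826
Sum ≈ 2.6900 → 2.690 bits.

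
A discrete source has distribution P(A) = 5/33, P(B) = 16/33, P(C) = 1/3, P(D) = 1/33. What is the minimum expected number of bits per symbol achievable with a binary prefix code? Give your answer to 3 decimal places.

1.697 bits/symbol

Repeatedly combine the two least-probable nodes; the expected code length is the sum of the merged weights.
merge 1/33 + 5/33 → 2/11
merge 2/11 + 1/3 → 17/33
merge 16/33 + 17/33 → 1
L = 2/11 + 17/33 + 1 = 56/33 ≈ 1.697 bits/symbol.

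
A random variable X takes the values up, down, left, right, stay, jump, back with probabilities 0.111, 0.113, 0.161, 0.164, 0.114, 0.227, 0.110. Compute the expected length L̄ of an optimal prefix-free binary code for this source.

2.773 bits/symbol

Repeatedly combine the two least-probable nodes; the expected code length is the sum of the merged weights.
merge 11/100 + 111/1000 → 221/1000
merge 113/1000 + 57/500 → 227/1000
merge 161/1000 + 41/250 → 13/40
merge 221/1000 + 227/1000 → 56/125
merge 227/1000 + 13/40 → 69/125
merge 56/125 + 69/125 → 1
L = 221/1000 + 227/1000 + 13/40 + 56/125 + 69/125 + 1 = 2773/1000 = 2.773 bits/symbol.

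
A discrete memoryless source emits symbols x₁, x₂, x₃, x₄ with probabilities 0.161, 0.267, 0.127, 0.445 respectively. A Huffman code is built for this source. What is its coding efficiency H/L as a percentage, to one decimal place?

Entropy H = −Σ p log₂ p ≈ 1.8308 bits.
Huffman merges: 127/1000+161/1000→36/125; 267/1000+36/125→111/200; 89/200+111/200→1. L = 1843/1000 ≈ 1.8430.
Efficiency = H/L = 1.8308/1.8430 = 99.3%.

99.3%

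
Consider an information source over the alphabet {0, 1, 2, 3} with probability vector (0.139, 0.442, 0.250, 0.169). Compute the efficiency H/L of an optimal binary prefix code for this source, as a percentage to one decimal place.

99.1%

Entropy H = −Σ p log₂ p ≈ 1.8498 bits.
Huffman merges: 139/1000+169/1000→77/250; 1/4+77/250→279/500; 221/500+279/500→1. L = 933/500 ≈ 1.8660.
Efficiency = H/L = 1.8498/1.8660 = 99.1%.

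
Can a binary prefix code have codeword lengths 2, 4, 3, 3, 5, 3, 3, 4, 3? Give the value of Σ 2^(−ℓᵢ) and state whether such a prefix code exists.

With common denominator 2^5 = 32: Σ 2^(−ℓᵢ) = 8/32 + 2/32 + 4/32 + 4/32 + 1/32 + 4/32 + 4/32 + 2/32 + 4/32 = 33/32 = 1.03125.
Kraft's inequality requires Σ ≤ 1; here Σ = 1.03125 > 1, so no such prefix code exists.

1.03125; no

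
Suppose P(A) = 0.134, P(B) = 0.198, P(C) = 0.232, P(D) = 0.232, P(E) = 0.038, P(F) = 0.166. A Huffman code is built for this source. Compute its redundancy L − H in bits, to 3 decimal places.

Entropy H = −Σ p log₂ p ≈ 2.4385 bits.
Huffman merges: 19/500+67/500→43/250; 83/500+43/250→169/500; 99/500+29/125→43/100; 29/125+169/500→57/100; 43/100+57/100→1. L = 251/100 ≈ 2.5100.
L − H = 2.5100 − 2.4385 = 0.071 bits.

0.071 bits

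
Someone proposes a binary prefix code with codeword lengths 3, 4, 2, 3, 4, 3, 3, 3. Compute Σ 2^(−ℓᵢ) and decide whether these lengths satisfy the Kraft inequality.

With common denominator 2^4 = 16: Σ 2^(−ℓᵢ) = 2/16 + 1/16 + 4/16 + 2/16 + 1/16 + 2/16 + 2/16 + 2/16 = 16/16 = 1.
Kraft's inequality requires Σ ≤ 1; here Σ = 1 ≤ 1, so such a prefix code exists.

1; yes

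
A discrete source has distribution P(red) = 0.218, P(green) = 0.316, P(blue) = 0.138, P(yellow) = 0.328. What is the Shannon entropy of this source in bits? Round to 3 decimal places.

1.926 bits

H = −Σ pᵢ log₂ pᵢ.
−0.218·log₂(0.218) = 0.4791
−0.316·log₂(0.316) = 0.5252
−0.138·log₂(0.138) = 0.3943
−0.328·log₂(0.328) = 0.5275
Sum ≈ 1.9261 → 1.926 bits.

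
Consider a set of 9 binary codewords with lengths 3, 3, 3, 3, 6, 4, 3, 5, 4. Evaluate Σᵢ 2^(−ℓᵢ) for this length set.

0.796875

With common denominator 2^6 = 64: Σ 2^(−ℓᵢ) = 8/64 + 8/64 + 8/64 + 8/64 + 1/64 + 4/64 + 8/64 + 2/64 + 4/64 = 51/64 = 0.796875.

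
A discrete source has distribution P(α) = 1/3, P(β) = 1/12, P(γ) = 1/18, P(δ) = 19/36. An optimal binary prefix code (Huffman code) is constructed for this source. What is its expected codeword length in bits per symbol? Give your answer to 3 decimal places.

1.611 bits/symbol

Repeatedly combine the two least-probable nodes; the expected code length is the sum of the merged weights.
merge 1/18 + 1/12 → 5/36
merge 5/36 + 1/3 → 17/36
merge 17/36 + 19/36 → 1
L = 5/36 + 17/36 + 1 = 29/18 ≈ 1.611 bits/symbol.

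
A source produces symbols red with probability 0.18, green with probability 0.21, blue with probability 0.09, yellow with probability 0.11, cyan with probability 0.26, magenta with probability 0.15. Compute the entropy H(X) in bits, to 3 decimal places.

H = −Σ pᵢ log₂ pᵢ.
−0.18·log₂(0.18) = 0.4453
−0.21·log₂(0.21) = 0.4728
−0.09·log₂(0.09) = 0.3127
−0.11·log₂(0.11) = 0.3503
−0.26·log₂(0.26) = 0.5053
−0.15·log₂(0.15) = 0.4105
Sum ≈ 2.4969 → 2.497 bits.

2.497 bits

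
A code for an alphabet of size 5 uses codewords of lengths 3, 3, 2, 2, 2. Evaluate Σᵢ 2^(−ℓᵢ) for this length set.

With common denominator 2^3 = 8: Σ 2^(−ℓᵢ) = 1/8 + 1/8 + 2/8 + 2/8 + 2/8 = 8/8 = 1.

1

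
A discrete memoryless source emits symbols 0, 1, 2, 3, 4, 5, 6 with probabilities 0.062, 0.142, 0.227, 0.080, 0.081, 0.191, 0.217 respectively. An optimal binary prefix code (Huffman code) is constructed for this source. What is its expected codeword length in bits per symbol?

Repeatedly combine the two least-probable nodes; the expected code length is the sum of the merged weights.
merge 31/500 + 2/25 → 71/500
merge 81/1000 + 71/500 → 223/1000
merge 71/500 + 191/1000 → 333/1000
merge 217/1000 + 223/1000 → 11/25
merge 227/1000 + 333/1000 → 14/25
merge 11/25 + 14/25 → 1
L = 71/500 + 223/1000 + 333/1000 + 11/25 + 14/25 + 1 = 1349/500 = 2.698 bits/symbol.

2.698 bits/symbol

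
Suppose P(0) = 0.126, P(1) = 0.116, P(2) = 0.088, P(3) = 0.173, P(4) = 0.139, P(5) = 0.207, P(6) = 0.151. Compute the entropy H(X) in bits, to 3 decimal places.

H = −Σ pᵢ log₂ pᵢ.
−0.126·log₂(0.126) = 0.3766
−0.116·log₂(0.116) = 0.3605
−0.088·log₂(0.088) = 0.3086
−0.173·log₂(0.173) = 0.4379
−0.139·log₂(0.139) = 0.3957
−0.207·log₂(0.207) = 0.4704
−0.151·log₂(0.151) = 0.4118
Sum ≈ 2.7614 → 2.761 bits.

2.761 bits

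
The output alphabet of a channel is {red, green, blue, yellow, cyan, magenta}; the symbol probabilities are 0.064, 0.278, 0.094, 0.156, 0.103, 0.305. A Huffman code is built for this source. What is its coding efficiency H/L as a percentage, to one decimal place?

Entropy H = −Σ p log₂ p ≈ 2.3663 bits.
Huffman merges: 8/125+47/500→79/500; 103/1000+39/250→259/1000; 79/500+259/1000→417/1000; 139/500+61/200→583/1000; 417/1000+583/1000→1. L = 2417/1000 ≈ 2.4170.
Efficiency = H/L = 2.3663/2.4170 = 97.9%.

97.9%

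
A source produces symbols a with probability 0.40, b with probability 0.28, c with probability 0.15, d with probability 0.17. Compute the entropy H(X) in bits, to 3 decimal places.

1.888 bits

H = −Σ pᵢ log₂ pᵢ.
−0.40·log₂(0.40) = 0.5288
−0.28·log₂(0.28) = 0.5142
−0.15·log₂(0.15) = 0.4105
−0.17·log₂(0.17) = 0.4346
Sum ≈ 1.8881 → 1.888 bits.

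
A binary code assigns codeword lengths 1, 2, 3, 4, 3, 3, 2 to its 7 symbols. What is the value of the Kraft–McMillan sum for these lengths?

With common denominator 2^4 = 16: Σ 2^(−ℓᵢ) = 8/16 + 4/16 + 2/16 + 1/16 + 2/16 + 2/16 + 4/16 = 23/16 = 1.4375.

1.4375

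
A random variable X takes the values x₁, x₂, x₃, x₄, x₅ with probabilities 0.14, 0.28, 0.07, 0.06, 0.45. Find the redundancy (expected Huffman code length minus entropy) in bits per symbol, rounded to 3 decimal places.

0.008 bits

Entropy H = −Σ p log₂ p ≈ 1.9418 bits.
Huffman merges: 3/50+7/100→13/100; 13/100+7/50→27/100; 27/100+7/25→11/20; 9/20+11/20→1. L = 39/20 ≈ 1.9500.
L − H = 1.9500 − 1.9418 = 0.008 bits.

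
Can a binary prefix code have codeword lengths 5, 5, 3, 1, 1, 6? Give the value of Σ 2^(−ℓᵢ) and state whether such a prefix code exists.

With common denominator 2^6 = 64: Σ 2^(−ℓᵢ) = 2/64 + 2/64 + 8/64 + 32/64 + 32/64 + 1/64 = 77/64 = 1.203125.
Kraft's inequality requires Σ ≤ 1; here Σ = 1.203125 > 1, so no such prefix code exists.

1.203125; no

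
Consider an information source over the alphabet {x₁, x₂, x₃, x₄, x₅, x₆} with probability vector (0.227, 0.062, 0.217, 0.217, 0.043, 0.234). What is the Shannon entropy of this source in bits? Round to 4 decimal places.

2.3765 bits

H = −Σ pᵢ log₂ pᵢ.
−0.227·log₂(0.227) = 0.4856
−0.062·log₂(0.062) = 0.2487
−0.217·log₂(0.217) = 0.4783
−0.217·log₂(0.217) = 0.4783
−0.043·log₂(0.043) = 0.1952
−0.234·log₂(0.234) = 0.4903
Sum ≈ 2.3765 → 2.3765 bits.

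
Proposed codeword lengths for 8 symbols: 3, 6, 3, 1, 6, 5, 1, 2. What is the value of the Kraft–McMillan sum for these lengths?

With common denominator 2^6 = 64: Σ 2^(−ℓᵢ) = 8/64 + 1/64 + 8/64 + 32/64 + 1/64 + 2/64 + 32/64 + 16/64 = 100/64 = 1.5625.

1.5625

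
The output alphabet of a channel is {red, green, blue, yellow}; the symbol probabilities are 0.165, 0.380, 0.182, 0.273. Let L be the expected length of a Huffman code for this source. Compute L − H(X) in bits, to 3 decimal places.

Entropy H = −Σ p log₂ p ≈ 1.9181 bits.
Huffman merges: 33/200+91/500→347/1000; 273/1000+347/1000→31/50; 19/50+31/50→1. L = 1967/1000 ≈ 1.9670.
L − H = 1.9670 − 1.9181 = 0.049 bits.

0.049 bits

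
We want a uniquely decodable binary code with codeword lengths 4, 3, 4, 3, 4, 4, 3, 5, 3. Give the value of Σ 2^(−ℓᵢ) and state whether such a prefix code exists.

0.78125; yes

With common denominator 2^5 = 32: Σ 2^(−ℓᵢ) = 2/32 + 4/32 + 2/32 + 4/32 + 2/32 + 2/32 + 4/32 + 1/32 + 4/32 = 25/32 = 0.78125.
Kraft's inequality requires Σ ≤ 1; here Σ = 0.78125 ≤ 1, so such a prefix code exists.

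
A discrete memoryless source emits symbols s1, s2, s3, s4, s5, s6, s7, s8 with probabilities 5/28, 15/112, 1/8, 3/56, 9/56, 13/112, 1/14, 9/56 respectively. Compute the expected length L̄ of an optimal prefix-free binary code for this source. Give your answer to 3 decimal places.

2.946 bits/symbol

Repeatedly combine the two least-probable nodes; the expected code length is the sum of the merged weights.
merge 3/56 + 1/14 → 1/8
merge 13/112 + 1/8 → 27/112
merge 1/8 + 15/112 → 29/112
merge 9/56 + 9/56 → 9/28
merge 5/28 + 27/112 → 47/112
merge 29/112 + 9/28 → 65/112
merge 47/112 + 65/112 → 1
L = 1/8 + 27/112 + 29/112 + 9/28 + 47/112 + 65/112 + 1 = 165/56 ≈ 2.946 bits/symbol.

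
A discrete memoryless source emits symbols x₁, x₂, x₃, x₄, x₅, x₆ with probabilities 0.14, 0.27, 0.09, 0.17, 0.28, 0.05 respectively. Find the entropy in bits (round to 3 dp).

H = −Σ pᵢ log₂ pᵢ.
−0.14·log₂(0.14) = 0.3971
−0.27·log₂(0.27) = 0.5100
−0.09·log₂(0.09) = 0.3127
−0.17·log₂(0.17) = 0.4346
−0.28·log₂(0.28) = 0.5142
−0.05·log₂(0.05) = 0.2161
Sum ≈ 2.3847 → 2.385 bits.

2.385 bits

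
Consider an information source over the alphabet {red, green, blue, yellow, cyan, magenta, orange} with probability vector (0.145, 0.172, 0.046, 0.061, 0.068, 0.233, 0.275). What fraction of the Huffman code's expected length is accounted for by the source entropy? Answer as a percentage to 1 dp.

98.4%

Entropy H = −Σ p log₂ p ≈ 2.5568 bits.
Huffman merges: 23/500+61/1000→107/1000; 17/250+107/1000→7/40; 29/200+43/250→317/1000; 7/40+233/1000→51/125; 11/40+317/1000→74/125; 51/125+74/125→1. L = 2599/1000 ≈ 2.5990.
Efficiency = H/L = 2.5568/2.5990 = 98.4%.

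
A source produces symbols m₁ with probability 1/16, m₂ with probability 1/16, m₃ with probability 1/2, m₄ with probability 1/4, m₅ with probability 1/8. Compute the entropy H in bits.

1.875 bits

Each probability is a power of 1/2, so log₂(1/p) is an integer.
H = Σ p·log₂(1/p) = 1/16·4 + 1/16·4 + 1/2·1 + 1/4·2 + 1/8·3 = 1.875 bits.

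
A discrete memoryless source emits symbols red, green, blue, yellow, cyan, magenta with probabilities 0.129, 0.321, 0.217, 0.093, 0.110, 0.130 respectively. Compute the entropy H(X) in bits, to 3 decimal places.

H = −Σ pᵢ log₂ pᵢ.
−0.129·log₂(0.129) = 0.3811
−0.321·log₂(0.321) = 0.5262
−0.217·log₂(0.217) = 0.4783
−0.093·log₂(0.093) = 0.3187
−0.110·log₂(0.110) = 0.3503
−0.130·log₂(0.130) = 0.3826
Sum ≈ 2.4373 → 2.437 bits.

2.437 bits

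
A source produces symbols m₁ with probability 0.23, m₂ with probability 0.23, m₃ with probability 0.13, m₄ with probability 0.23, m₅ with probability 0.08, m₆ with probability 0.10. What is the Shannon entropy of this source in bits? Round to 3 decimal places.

2.469 bits

H = −Σ pᵢ log₂ pᵢ.
−0.23·log₂(0.23) = 0.4877
−0.23·log₂(0.23) = 0.4877
−0.13·log₂(0.13) = 0.3826
−0.23·log₂(0.23) = 0.4877
−0.08·log₂(0.08) = 0.2915
−0.10·log₂(0.10) = 0.3322
Sum ≈ 2.4693 → 2.469 bits.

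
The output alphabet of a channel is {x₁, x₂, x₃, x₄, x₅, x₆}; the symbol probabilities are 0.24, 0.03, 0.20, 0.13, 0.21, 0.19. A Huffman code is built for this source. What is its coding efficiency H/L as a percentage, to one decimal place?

Entropy H = −Σ p log₂ p ≈ 2.4210 bits.
Huffman merges: 3/100+13/100→4/25; 4/25+19/100→7/20; 1/5+21/100→41/100; 6/25+7/20→59/100; 41/100+59/100→1. L = 251/100 ≈ 2.5100.
Efficiency = H/L = 2.4210/2.5100 = 96.5%.

96.5%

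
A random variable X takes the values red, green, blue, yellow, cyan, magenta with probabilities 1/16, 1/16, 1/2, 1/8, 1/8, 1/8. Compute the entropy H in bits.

2.125 bits

Each probability is a power of 1/2, so log₂(1/p) is an integer.
H = Σ p·log₂(1/p) = 1/16·4 + 1/16·4 + 1/2·1 + 1/8·3 + 1/8·3 + 1/8·3 = 2.125 bits.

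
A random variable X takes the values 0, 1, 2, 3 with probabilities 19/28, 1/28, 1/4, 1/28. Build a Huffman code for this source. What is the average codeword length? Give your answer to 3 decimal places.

1.393 bits/symbol

Repeatedly combine the two least-probable nodes; the expected code length is the sum of the merged weights.
merge 1/28 + 1/28 → 1/14
merge 1/14 + 1/4 → 9/28
merge 9/28 + 19/28 → 1
L = 1/14 + 9/28 + 1 = 39/28 ≈ 1.393 bits/symbol.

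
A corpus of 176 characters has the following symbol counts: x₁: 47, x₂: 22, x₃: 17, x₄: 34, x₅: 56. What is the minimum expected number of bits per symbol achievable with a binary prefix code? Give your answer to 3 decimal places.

2.222 bits/symbol

Probabilities are the counts divided by 176.
Repeatedly combine the two least-probable nodes; the expected code length is the sum of the merged weights.
merge 17/176 + 1/8 → 39/176
merge 17/88 + 39/176 → 73/176
merge 47/176 + 7/22 → 103/176
merge 73/176 + 103/176 → 1
L = 39/176 + 73/176 + 103/176 + 1 = 391/176 ≈ 2.222 bits/symbol.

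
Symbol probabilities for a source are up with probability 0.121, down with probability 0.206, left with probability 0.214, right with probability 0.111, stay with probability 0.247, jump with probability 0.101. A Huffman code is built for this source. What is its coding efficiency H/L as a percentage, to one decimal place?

Entropy H = −Σ p log₂ p ≈ 2.4986 bits.
Huffman merges: 101/1000+111/1000→53/250; 121/1000+103/500→327/1000; 53/250+107/500→213/500; 247/1000+327/1000→287/500; 213/500+287/500→1. L = 2539/1000 ≈ 2.5390.
Efficiency = H/L = 2.4986/2.5390 = 98.4%.

98.4%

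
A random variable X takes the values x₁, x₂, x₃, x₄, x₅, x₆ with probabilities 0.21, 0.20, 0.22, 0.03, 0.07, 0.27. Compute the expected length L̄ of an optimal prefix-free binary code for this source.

Repeatedly combine the two least-probable nodes; the expected code length is the sum of the merged weights.
merge 3/100 + 7/100 → 1/10
merge 1/10 + 1/5 → 3/10
merge 21/100 + 11/50 → 43/100
merge 27/100 + 3/10 → 57/100
merge 43/100 + 57/100 → 1
L = 1/10 + 3/10 + 43/100 + 57/100 + 1 = 12/5 = 2.4 bits/symbol.

2.4 bits/symbol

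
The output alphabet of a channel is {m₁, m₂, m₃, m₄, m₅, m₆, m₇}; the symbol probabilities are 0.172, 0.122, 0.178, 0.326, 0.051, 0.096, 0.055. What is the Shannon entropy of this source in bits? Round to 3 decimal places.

H = −Σ pᵢ log₂ pᵢ.
−0.172·log₂(0.172) = 0.4368
−0.122·log₂(0.122) = 0.3703
−0.178·log₂(0.178) = 0.4432
−0.326·log₂(0.326) = 0.5272
−0.051·log₂(0.051) = 0.2190
−0.096·log₂(0.096) = 0.3246
−0.055·log₂(0.055) = 0.2301
Sum ≈ 2.5511 → 2.551 bits.

2.551 bits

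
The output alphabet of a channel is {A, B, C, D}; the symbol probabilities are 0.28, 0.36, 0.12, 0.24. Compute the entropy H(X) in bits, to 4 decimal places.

1.9060 bits

H = −Σ pᵢ log₂ pᵢ.
−0.28·log₂(0.28) = 0.5142
−0.36·log₂(0.36) = 0.5306
−0.12·log₂(0.12) = 0.3671
−0.24·log₂(0.24) = 0.4941
Sum ≈ 1.9060 → 1.9060 bits.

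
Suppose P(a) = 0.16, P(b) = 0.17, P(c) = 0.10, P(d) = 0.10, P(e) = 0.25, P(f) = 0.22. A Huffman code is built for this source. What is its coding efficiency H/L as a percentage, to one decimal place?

Entropy H = −Σ p log₂ p ≈ 2.5026 bits.
Huffman merges: 1/10+1/10→1/5; 4/25+17/100→33/100; 1/5+11/50→21/50; 1/4+33/100→29/50; 21/50+29/50→1. L = 253/100 ≈ 2.5300.
Efficiency = H/L = 2.5026/2.5300 = 98.9%.

98.9%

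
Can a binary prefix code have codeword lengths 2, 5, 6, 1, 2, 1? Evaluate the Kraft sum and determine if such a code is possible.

1.546875; no

With common denominator 2^6 = 64: Σ 2^(−ℓᵢ) = 16/64 + 2/64 + 1/64 + 32/64 + 16/64 + 32/64 = 99/64 = 1.546875.
Kraft's inequality requires Σ ≤ 1; here Σ = 1.546875 > 1, so no such prefix code exists.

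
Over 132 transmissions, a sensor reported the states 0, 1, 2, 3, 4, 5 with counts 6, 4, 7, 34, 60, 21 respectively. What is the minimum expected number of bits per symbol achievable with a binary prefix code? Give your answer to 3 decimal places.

2.038 bits/symbol

Probabilities are the counts divided by 132.
Repeatedly combine the two least-probable nodes; the expected code length is the sum of the merged weights.
merge 1/33 + 1/22 → 5/66
merge 7/132 + 5/66 → 17/132
merge 17/132 + 7/44 → 19/66
merge 17/66 + 19/66 → 6/11
merge 5/11 + 6/11 → 1
L = 5/66 + 17/132 + 19/66 + 6/11 + 1 = 269/132 ≈ 2.038 bits/symbol.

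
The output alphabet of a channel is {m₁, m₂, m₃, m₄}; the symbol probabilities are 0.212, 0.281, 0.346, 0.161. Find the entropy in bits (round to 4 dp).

H = −Σ pᵢ log₂ pᵢ.
−0.212·log₂(0.212) = 0.4744
−0.281·log₂(0.281) = 0.5146
−0.346·log₂(0.346) = 0.5298
−0.161·log₂(0.161) = 0.4242
Sum ≈ 1.9430 → 1.9430 bits.

1.9430 bits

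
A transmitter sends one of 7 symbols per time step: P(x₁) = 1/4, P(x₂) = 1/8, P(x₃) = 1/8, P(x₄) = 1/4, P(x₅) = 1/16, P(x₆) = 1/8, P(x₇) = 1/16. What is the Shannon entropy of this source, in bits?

2.625 bits

Each probability is a power of 1/2, so log₂(1/p) is an integer.
H = Σ p·log₂(1/p) = 1/4·2 + 1/8·3 + 1/8·3 + 1/4·2 + 1/16·4 + 1/8·3 + 1/16·4 = 2.625 bits.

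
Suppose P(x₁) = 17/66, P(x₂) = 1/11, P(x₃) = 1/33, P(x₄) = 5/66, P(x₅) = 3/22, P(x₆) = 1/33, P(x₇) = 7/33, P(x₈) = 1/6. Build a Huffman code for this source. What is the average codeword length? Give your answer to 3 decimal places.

Repeatedly combine the two least-probable nodes; the expected code length is the sum of the merged weights.
merge 1/33 + 1/33 → 2/33
merge 2/33 + 5/66 → 3/22
merge 1/11 + 3/22 → 5/22
merge 3/22 + 1/6 → 10/33
merge 7/33 + 5/22 → 29/66
merge 17/66 + 10/33 → 37/66
merge 29/66 + 37/66 → 1
L = 2/33 + 3/22 + 5/22 + 10/33 + 29/66 + 37/66 + 1 = 30/11 ≈ 2.727 bits/symbol.

2.727 bits/symbol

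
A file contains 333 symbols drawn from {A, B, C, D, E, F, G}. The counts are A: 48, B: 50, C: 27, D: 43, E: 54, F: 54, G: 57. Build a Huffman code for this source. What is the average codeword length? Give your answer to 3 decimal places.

Probabilities are the counts divided by 333.
Repeatedly combine the two least-probable nodes; the expected code length is the sum of the merged weights.
merge 3/37 + 43/333 → 70/333
merge 16/111 + 50/333 → 98/333
merge 6/37 + 6/37 → 12/37
merge 19/111 + 70/333 → 127/333
merge 98/333 + 12/37 → 206/333
merge 127/333 + 206/333 → 1
L = 70/333 + 98/333 + 12/37 + 127/333 + 206/333 + 1 = 314/111 ≈ 2.829 bits/symbol.

2.829 bits/symbol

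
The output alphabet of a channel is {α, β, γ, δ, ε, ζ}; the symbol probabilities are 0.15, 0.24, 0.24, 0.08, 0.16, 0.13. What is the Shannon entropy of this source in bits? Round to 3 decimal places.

H = −Σ pᵢ log₂ pᵢ.
−0.15·log₂(0.15) = 0.4105
−0.24·log₂(0.24) = 0.4941
−0.24·log₂(0.24) = 0.4941
−0.08·log₂(0.08) = 0.2915
−0.16·log₂(0.16) = 0.4230
−0.13·log₂(0.13) = 0.3826
Sum ≈ 2.4960 → 2.496 bits.

2.496 bits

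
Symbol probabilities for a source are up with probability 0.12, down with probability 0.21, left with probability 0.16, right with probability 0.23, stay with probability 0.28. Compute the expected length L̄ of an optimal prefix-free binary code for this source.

Repeatedly combine the two least-probable nodes; the expected code length is the sum of the merged weights.
merge 3/25 + 4/25 → 7/25
merge 21/100 + 23/100 → 11/25
merge 7/25 + 7/25 → 14/25
merge 11/25 + 14/25 → 1
L = 7/25 + 11/25 + 14/25 + 1 = 57/25 = 2.28 bits/symbol.

2.28 bits/symbol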